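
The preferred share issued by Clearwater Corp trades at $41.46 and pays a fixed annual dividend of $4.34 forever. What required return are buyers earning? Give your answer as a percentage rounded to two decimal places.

10.47%

P = C/r ⇒ r = C/P = $4.34/$41.46 = 0.104679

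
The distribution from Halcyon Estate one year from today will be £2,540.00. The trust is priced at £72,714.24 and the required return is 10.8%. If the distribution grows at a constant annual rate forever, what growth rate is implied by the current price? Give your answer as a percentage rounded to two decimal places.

7.31%

P = D₁/(r−g) ⇒ g = r − D₁/P = 0.108 − £2,540.00/£72,714.24 = 0.073069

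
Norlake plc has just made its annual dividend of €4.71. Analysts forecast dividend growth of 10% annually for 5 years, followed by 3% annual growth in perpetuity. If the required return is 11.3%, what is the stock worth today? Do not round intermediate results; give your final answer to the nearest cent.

D_1 = 5.18100
D_2 = 5.69910
D_3 = 6.26901
D_4 = 6.89591
D_5 = 7.58550
Terminal value at year 5: TV = D_5×(1+g_2)/(r−g_2) = 7.81307/0.083 = 94.13334
P_0 = D_1/(1+r)^1 + D_2/(1+r)^2 + D_3/(1+r)^3 + D_4/(1+r)^4 + D_5/(1+r)^5 + TV/(1+r)^5
    = 4.65499 + 4.60062 + 4.54688 + 4.49377 + 4.44128 + 55.11472 = 77.85226

€77.85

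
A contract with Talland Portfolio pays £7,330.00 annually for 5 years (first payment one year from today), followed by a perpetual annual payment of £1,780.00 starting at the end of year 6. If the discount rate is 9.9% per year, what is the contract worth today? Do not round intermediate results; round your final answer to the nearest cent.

PV of 5-year annuity: £7,330.00 × [1 − (1+0.099)^−5] / 0.099 = 27857.59789
Perpetuity value at year 5: £1,780.00 / 0.099 = 17979.79798
PV of perpetuity: 17979.79798 / (1+0.099)^5 = 11214.92428
Total PV = 27857.59789 + 11214.92428 = 39072.52216

£39072.52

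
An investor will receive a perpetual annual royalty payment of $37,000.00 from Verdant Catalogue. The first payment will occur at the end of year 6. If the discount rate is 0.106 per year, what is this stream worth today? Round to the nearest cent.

Value at end of year 5: C / r = $37,000.00 / 0.106 = $349,056.6038
Discount to today: PV = $349,056.6038 / (1 + 0.106)^5 = $349,056.6038 / 1.654915 = $210,921.20

$210921.20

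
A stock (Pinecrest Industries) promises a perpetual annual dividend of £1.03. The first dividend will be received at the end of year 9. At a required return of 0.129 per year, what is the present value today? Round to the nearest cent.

£3.02

Value at end of year 8: C / r = £1.03 / 0.129 = £7.9845
Discount to today: PV = £7.9845 / (1 + 0.129)^8 = £7.9845 / 2.639682 = £3.02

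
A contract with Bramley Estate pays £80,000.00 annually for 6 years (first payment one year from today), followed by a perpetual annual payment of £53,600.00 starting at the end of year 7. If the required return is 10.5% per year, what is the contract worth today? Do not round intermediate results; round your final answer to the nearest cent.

£623789.73

PV of 6-year annuity: £80,000.00 × [1 − (1+0.105)^−6] / 0.105 = 343374.35102
Perpetuity value at year 6: £53,600.00 / 0.105 = 510476.19048
PV of perpetuity: 510476.19048 / (1+0.105)^6 = 280415.37529
Total PV = 343374.35102 + 280415.37529 = 623789.72631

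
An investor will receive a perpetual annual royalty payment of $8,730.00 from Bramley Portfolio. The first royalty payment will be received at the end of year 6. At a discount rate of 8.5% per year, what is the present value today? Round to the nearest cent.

Value at end of year 5: C / r = $8,730.00 / 0.085 = $102,705.8824
Discount to today: PV = $102,705.8824 / (1 + 0.085)^5 = $102,705.8824 / 1.503657 = $68,304.08

$68304.08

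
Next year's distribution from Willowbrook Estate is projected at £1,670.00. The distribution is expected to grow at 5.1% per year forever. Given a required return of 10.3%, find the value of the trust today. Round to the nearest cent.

£32115.38

Growing perpetuity: P = D₁ / (r − g) = £1,670.0000 / (0.103 − 0.051) = £32,115.38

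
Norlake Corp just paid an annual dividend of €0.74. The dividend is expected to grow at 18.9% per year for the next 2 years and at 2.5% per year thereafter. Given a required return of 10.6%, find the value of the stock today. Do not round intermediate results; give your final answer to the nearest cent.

€12.47

D_1 = 0.87986
D_2 = 1.04615
Terminal value at year 2: TV = D_2×(1+g_2)/(r−g_2) = 1.07231/0.081 = 13.23836
P_0 = D_1/(1+r)^1 + D_2/(1+r)^2 + TV/(1+r)^2
    = 0.79553 + 0.85523 + 10.82241 = 12.47318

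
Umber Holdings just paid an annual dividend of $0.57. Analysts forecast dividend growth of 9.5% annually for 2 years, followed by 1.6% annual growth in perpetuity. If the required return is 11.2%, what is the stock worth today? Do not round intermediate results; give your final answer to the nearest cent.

$6.96

D_1 = 0.62415
D_2 = 0.68344
Terminal value at year 2: TV = D_2×(1+g_2)/(r−g_2) = 0.69438/0.096 = 7.23312
P_0 = D_1/(1+r)^1 + D_2/(1+r)^2 + TV/(1+r)^2
    = 0.56129 + 0.55271 + 5.84946 = 6.96345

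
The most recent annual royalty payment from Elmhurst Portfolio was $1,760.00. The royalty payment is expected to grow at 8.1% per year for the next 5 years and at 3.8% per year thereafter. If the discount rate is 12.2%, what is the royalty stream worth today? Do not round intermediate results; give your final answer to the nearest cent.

$25935.92

D_1 = 1902.56000
D_2 = 2056.66736
D_3 = 2223.25742
D_4 = 2403.34127
D_5 = 2598.01191
Terminal value at year 5: TV = D_5×(1+g_2)/(r−g_2) = 2696.73636/0.084 = 32104.00431
P_0 = D_1/(1+r)^1 + D_2/(1+r)^2 + D_3/(1+r)^3 + D_4/(1+r)^4 + D_5/(1+r)^5 + TV/(1+r)^5
    = 1695.68627 + 1633.72269 + 1574.02338 + 1516.50559 + 1461.08961 + 18054.89306 = 25935.92061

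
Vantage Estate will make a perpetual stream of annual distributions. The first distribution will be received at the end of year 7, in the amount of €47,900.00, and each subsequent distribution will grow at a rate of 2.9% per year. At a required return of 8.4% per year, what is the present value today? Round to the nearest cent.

€536780.99

Value at end of year 6: C₁ / (r − g) = €47,900.00 / (0.084 − 0.029) = €870,909.0909
Discount to today: PV = €870,909.0909 / (1 + 0.084)^6 = €870,909.0909 / 1.622466 = €536,780.99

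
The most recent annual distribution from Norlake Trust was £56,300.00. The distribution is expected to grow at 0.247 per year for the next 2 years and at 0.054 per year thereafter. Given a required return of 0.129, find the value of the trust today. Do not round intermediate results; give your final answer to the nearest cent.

£1096102.32

D_1 = 70206.10000
D_2 = 87547.00670
Terminal value at year 2: TV = D_2×(1+g_2)/(r−g_2) = 92274.54506/0.075 = 1230327.26749
P_0 = D_1/(1+r)^1 + D_2/(1+r)^2 + TV/(1+r)^2
    = 62184.32241 + 68683.65814 + 965234.34245 = 1096102.32300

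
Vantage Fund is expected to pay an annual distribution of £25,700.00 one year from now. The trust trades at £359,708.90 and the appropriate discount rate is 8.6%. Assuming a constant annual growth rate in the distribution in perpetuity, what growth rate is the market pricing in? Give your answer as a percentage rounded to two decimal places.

1.46%

P = D₁/(r−g) ⇒ g = r − D₁/P = 0.086 − £25,700.00/£359,708.90 = 0.014553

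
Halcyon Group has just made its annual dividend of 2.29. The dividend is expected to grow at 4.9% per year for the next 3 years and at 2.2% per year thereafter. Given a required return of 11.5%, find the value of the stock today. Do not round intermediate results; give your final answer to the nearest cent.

D_1 = 2.40221
D_2 = 2.51992
D_3 = 2.64339
Terminal value at year 3: TV = D_3×(1+g_2)/(r−g_2) = 2.70155/0.093 = 29.04891
P_0 = D_1/(1+r)^1 + D_2/(1+r)^2 + D_3/(1+r)^3 + TV/(1+r)^3
    = 2.15445 + 2.02692 + 1.90694 + 20.95585 = 27.04416

27.04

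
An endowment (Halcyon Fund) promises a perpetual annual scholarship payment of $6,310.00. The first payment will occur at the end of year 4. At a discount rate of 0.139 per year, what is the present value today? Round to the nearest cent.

Value at end of year 3: C / r = $6,310.00 / 0.139 = $45,395.6835
Discount to today: PV = $45,395.6835 / (1 + 0.139)^3 = $45,395.6835 / 1.477649 = $30,721.57

$30721.57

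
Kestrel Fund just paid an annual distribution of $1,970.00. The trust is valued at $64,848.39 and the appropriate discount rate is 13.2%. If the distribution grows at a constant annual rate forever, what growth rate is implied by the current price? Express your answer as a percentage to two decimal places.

P = D₀(1+g)/(r−g) ⇒ P(r−g) = D₀(1+g) ⇒ g(P+D₀) = P·r − D₀
g = (P·r − D₀)/(P + D₀) = ($64,848.39×0.132 − $1,970.00) / ($64,848.39 + $1,970.00) = 0.098625

9.86%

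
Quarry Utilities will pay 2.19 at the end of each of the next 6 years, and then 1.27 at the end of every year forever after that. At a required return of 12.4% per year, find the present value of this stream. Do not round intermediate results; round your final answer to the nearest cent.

13.98

PV of 6-year annuity: 2.19 × [1 − (1+0.124)^−6] / 0.124 = 8.90289
Perpetuity value at year 6: 1.27 / 0.124 = 10.24194
PV of perpetuity: 10.24194 / (1+0.124)^6 = 5.07907
Total PV = 8.90289 + 5.07907 = 13.98196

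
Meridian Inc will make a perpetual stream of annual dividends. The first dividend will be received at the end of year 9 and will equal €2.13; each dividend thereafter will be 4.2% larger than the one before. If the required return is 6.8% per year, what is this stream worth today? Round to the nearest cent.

€48.40

Value at end of year 8: C₁ / (r − g) = €2.13 / (0.068 − 0.042) = €81.9231
Discount to today: PV = €81.9231 / (1 + 0.068)^8 = €81.9231 / 1.692661 = €48.40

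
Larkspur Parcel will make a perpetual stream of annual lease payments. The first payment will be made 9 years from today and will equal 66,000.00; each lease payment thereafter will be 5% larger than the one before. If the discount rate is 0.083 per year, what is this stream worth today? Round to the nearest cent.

1056823.21

Value at end of year 8: C₁ / (r − g) = 66,000.00 / (0.083 − 0.05) = 2,000,000.0000
Discount to today: PV = 2,000,000.0000 / (1 + 0.083)^8 = 2,000,000.0000 / 1.892464 = 1,056,823.21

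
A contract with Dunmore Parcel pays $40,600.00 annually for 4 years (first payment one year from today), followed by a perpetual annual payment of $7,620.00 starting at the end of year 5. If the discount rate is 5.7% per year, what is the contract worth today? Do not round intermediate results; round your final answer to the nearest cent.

$248752.84

PV of 4-year annuity: $40,600.00 × [1 − (1+0.057)^−4] / 0.057 = 141655.13178
Perpetuity value at year 4: $7,620.00 / 0.057 = 133684.21053
PV of perpetuity: 133684.21053 / (1+0.057)^4 = 107097.70550
Total PV = 141655.13178 + 107097.70550 = 248752.83728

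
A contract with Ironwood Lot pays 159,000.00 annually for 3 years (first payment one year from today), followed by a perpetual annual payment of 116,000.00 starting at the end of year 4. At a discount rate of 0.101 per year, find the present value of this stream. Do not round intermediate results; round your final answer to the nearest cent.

1255261.51

PV of 3-year annuity: 159,000.00 × [1 − (1+0.101)^−3] / 0.101 = 394714.38230
Perpetuity value at year 3: 116,000.00 / 0.101 = 1148514.85149
PV of perpetuity: 1148514.85149 / (1+0.101)^3 = 860547.12603
Total PV = 394714.38230 + 860547.12603 = 1255261.50833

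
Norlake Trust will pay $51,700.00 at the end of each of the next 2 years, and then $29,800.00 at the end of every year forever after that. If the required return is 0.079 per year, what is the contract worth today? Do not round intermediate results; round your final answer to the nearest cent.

$416322.30

PV of 2-year annuity: $51,700.00 × [1 − (1+0.079)^−2] / 0.079 = 92321.34927
Perpetuity value at year 2: $29,800.00 / 0.079 = 377215.18987
PV of perpetuity: 377215.18987 / (1+0.079)^2 = 324000.94987
Total PV = 92321.34927 + 324000.94987 = 416322.29914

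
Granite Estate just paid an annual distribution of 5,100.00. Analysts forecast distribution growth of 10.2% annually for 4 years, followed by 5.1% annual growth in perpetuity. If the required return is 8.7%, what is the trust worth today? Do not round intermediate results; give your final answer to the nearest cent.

D_1 = 5620.20000
D_2 = 6193.46040
D_3 = 6825.19336
D_4 = 7521.36308
Terminal value at year 4: TV = D_4×(1+g_2)/(r−g_2) = 7904.95260/0.036 = 219582.01669
P_0 = D_1/(1+r)^1 + D_2/(1+r)^2 + D_3/(1+r)^3 + D_4/(1+r)^4 + TV/(1+r)^4
    = 5170.37718 + 5241.72554 + 5314.05846 + 5387.38953 + 157281.84429 = 178395.39500

178395.39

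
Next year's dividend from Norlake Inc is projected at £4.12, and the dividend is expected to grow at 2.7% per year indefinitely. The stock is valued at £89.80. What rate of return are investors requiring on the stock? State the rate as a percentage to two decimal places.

P = D₁/(r − g) ⇒ r = D₁/P + g = £4.1200/£89.80 + 0.027 = 0.045880 + 0.027 = 0.072880

7.29%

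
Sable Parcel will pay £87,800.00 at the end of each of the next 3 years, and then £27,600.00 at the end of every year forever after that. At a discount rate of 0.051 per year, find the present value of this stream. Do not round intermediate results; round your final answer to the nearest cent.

£704809.30

PV of 3-year annuity: £87,800.00 × [1 − (1+0.051)^−3] / 0.051 = 238653.85438
Perpetuity value at year 3: £27,600.00 / 0.051 = 541176.47059
PV of perpetuity: 541176.47059 / (1+0.051)^3 = 466155.44119
Total PV = 238653.85438 + 466155.44119 = 704809.29557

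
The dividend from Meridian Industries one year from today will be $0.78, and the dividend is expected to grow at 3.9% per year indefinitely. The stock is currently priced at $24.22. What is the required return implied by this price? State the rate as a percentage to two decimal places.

7.12%

P = D₁/(r − g) ⇒ r = D₁/P + g = $0.7800/$24.22 + 0.039 = 0.032205 + 0.039 = 0.071205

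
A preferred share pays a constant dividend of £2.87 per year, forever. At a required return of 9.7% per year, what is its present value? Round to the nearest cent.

£29.59

Level perpetuity: PV = C / r = £2.87 / 0.097 = £29.59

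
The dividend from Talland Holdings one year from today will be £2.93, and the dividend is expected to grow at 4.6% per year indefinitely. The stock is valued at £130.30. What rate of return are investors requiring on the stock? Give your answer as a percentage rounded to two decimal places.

P = D₁/(r − g) ⇒ r = D₁/P + g = £2.9300/£130.30 + 0.046 = 0.022487 + 0.046 = 0.068487

6.85%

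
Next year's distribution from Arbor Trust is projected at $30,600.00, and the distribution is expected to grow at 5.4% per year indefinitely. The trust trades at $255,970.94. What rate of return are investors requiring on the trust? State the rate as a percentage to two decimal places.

P = D₁/(r − g) ⇒ r = D₁/P + g = $30,600.0000/$255,970.94 + 0.054 = 0.119545 + 0.054 = 0.173545

17.35%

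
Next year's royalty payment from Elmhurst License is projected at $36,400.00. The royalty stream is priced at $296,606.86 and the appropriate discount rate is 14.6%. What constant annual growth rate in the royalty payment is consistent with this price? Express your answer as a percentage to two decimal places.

P = D₁/(r−g) ⇒ g = r − D₁/P = 0.146 − $36,400.00/$296,606.86 = 0.023279

2.33%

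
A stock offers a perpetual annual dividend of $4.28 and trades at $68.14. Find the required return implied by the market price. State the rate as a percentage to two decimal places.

P = C/r ⇒ r = C/P = $4.28/$68.14 = 0.062812

6.28%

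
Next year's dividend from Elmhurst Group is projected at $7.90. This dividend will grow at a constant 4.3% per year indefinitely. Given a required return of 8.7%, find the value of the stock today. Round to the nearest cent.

$179.55

Growing perpetuity: P = D₁ / (r − g) = $7.9000 / (0.087 − 0.043) = $179.55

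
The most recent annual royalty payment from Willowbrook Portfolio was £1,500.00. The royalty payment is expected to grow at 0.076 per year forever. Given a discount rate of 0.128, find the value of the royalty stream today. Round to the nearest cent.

£31038.46

D₁ = D₀ × (1 + g) = £1,500.00 × 1.076 = £1,614.0000
Growing perpetuity: P = D₁ / (r − g) = £1,614.0000 / (0.128 − 0.076) = £31,038.46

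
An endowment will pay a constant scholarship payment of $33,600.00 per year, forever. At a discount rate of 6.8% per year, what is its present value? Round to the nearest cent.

Level perpetuity: PV = C / r = $33,600.00 / 0.068 = $494,117.65

$494117.65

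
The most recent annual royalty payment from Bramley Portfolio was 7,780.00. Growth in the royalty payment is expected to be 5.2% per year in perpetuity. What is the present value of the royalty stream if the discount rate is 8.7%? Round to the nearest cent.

233844.57

D₁ = D₀ × (1 + g) = 7,780.00 × 1.052 = 8,184.5600
Growing perpetuity: P = D₁ / (r − g) = 8,184.5600 / (0.087 − 0.052) = 233,844.57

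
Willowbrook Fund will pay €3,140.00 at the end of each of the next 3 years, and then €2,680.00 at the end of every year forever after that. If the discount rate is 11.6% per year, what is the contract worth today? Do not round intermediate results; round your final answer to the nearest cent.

€24215.93

PV of 3-year annuity: €3,140.00 × [1 − (1+0.116)^−3] / 0.116 = 7593.89338
Perpetuity value at year 3: €2,680.00 / 0.116 = 23103.44828
PV of perpetuity: 23103.44828 / (1+0.116)^3 = 16622.03609
Total PV = 7593.89338 + 16622.03609 = 24215.92947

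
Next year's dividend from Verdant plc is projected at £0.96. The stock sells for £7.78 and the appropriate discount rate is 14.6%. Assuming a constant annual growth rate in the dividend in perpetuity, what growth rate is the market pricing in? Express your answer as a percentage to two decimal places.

2.26%

P = D₁/(r−g) ⇒ g = r − D₁/P = 0.146 − £0.96/£7.78 = 0.022607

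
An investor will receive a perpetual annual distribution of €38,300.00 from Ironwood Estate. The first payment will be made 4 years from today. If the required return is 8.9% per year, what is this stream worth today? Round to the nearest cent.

Value at end of year 3: C / r = €38,300.00 / 0.089 = €430,337.0787
Discount to today: PV = €430,337.0787 / (1 + 0.089)^3 = €430,337.0787 / 1.291468 = €333,215.45

€333215.45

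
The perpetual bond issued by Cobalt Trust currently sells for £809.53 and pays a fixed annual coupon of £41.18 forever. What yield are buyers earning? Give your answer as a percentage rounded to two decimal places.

P = C/r ⇒ r = C/P = £41.18/£809.53 = 0.050869

5.09%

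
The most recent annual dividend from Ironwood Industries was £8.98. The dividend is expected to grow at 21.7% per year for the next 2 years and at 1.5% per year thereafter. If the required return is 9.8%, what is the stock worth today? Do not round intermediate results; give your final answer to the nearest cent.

£155.89

D_1 = 10.92866
D_2 = 13.30018
Terminal value at year 2: TV = D_2×(1+g_2)/(r−g_2) = 13.49968/0.083 = 162.64677
P_0 = D_1/(1+r)^1 + D_2/(1+r)^2 + TV/(1+r)^2
    = 9.95324 + 11.03196 + 134.90895 = 155.89416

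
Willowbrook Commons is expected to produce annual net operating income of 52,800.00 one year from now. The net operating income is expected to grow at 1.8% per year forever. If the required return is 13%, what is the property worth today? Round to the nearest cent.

471428.57

Growing perpetuity: P = D₁ / (r − g) = 52,800.0000 / (0.13 − 0.018) = 471,428.57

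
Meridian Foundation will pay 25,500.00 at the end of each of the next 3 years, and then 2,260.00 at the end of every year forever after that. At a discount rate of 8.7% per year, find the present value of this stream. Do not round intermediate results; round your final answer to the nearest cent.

85120.26

PV of 3-year annuity: 25,500.00 × [1 − (1+0.087)^−3] / 0.087 = 64894.69649
Perpetuity value at year 3: 2,260.00 / 0.087 = 25977.01149
PV of perpetuity: 25977.01149 / (1+0.087)^3 = 20225.55996
Total PV = 64894.69649 + 20225.55996 = 85120.25645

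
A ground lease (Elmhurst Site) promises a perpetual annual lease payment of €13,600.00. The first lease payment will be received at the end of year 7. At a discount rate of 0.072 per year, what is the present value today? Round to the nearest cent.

€124462.26

Value at end of year 6: C / r = €13,600.00 / 0.072 = €188,888.8889
Discount to today: PV = €188,888.8889 / (1 + 0.072)^6 = €188,888.8889 / 1.517640 = €124,462.26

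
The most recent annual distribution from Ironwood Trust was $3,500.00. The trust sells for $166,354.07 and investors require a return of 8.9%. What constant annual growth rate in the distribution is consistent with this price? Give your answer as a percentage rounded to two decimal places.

6.66%

P = D₀(1+g)/(r−g) ⇒ P(r−g) = D₀(1+g) ⇒ g(P+D₀) = P·r − D₀
g = (P·r − D₀)/(P + D₀) = ($166,354.07×0.089 − $3,500.00) / ($166,354.07 + $3,500.00) = 0.066560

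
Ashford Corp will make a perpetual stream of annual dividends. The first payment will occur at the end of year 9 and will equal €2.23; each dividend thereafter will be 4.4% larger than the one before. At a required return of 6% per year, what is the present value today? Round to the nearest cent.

Value at end of year 8: C₁ / (r − g) = €2.23 / (0.06 − 0.044) = €139.3750
Discount to today: PV = €139.3750 / (1 + 0.06)^8 = €139.3750 / 1.593848 = €87.45

€87.45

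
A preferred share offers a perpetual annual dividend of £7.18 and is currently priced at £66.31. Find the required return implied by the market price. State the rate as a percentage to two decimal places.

10.83%

P = C/r ⇒ r = C/P = £7.18/£66.31 = 0.108279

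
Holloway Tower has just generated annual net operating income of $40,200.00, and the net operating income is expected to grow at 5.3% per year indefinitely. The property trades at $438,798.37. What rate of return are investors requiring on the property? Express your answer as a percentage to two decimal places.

14.95%

D₁ = $40,200.00 × 1.053 = $42,330.6000
P = D₁/(r − g) ⇒ r = D₁/P + g = $42,330.6000/$438,798.37 + 0.053 = 0.096469 + 0.053 = 0.149469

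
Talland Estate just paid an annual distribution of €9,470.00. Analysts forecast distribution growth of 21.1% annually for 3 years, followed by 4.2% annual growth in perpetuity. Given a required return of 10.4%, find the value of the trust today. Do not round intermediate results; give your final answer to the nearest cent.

D_1 = 11468.17000
D_2 = 13887.95387
D_3 = 16818.31214
Terminal value at year 3: TV = D_3×(1+g_2)/(r−g_2) = 17524.68125/0.062 = 282656.14913
P_0 = D_1/(1+r)^1 + D_2/(1+r)^2 + D_3/(1+r)^3 + TV/(1+r)^3
    = 10387.83514 + 11394.62714 + 12498.99770 + 210063.80011 = 244345.26009

€244345.26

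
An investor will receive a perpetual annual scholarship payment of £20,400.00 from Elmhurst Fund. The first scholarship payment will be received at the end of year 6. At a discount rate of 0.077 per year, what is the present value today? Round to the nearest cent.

£182835.67

Value at end of year 5: C / r = £20,400.00 / 0.077 = £264,935.0649
Discount to today: PV = £264,935.0649 / (1 + 0.077)^5 = £264,935.0649 / 1.449034 = £182,835.67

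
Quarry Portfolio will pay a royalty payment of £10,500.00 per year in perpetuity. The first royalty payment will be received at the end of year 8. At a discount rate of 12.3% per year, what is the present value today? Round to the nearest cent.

£37898.84

Value at end of year 7: C / r = £10,500.00 / 0.123 = £85,365.8537
Discount to today: PV = £85,365.8537 / (1 + 0.123)^7 = £85,365.8537 / 2.252466 = £37,898.84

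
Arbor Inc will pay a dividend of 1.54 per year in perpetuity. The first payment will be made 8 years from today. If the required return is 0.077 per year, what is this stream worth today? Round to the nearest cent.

11.90

Value at end of year 7: C / r = 1.54 / 0.077 = 20.0000
Discount to today: PV = 20.0000 / (1 + 0.077)^7 = 20.0000 / 1.680776 = 11.90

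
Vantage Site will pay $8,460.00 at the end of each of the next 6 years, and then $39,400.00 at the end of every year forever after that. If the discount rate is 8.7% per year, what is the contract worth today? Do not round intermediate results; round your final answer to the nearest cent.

$312828.99

PV of 6-year annuity: $8,460.00 × [1 − (1+0.087)^−6] / 0.087 = 38292.73172
Perpetuity value at year 6: $39,400.00 / 0.087 = 452873.56322
PV of perpetuity: 452873.56322 / (1+0.087)^6 = 274536.25474
Total PV = 38292.73172 + 274536.25474 = 312828.98646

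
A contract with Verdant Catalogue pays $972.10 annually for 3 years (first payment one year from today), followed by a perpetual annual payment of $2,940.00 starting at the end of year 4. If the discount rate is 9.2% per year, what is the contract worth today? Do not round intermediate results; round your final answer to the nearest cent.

PV of 3-year annuity: $972.10 × [1 − (1+0.092)^−3] / 0.092 = 2451.92699
Perpetuity value at year 3: $2,940.00 / 0.092 = 31956.52174
PV of perpetuity: 31956.52174 / (1+0.092)^3 = 24540.96228
Total PV = 2451.92699 + 24540.96228 = 26992.88927

$26992.89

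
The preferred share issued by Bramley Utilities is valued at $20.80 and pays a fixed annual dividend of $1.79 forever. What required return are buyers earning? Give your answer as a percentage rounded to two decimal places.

8.61%

P = C/r ⇒ r = C/P = $1.79/$20.80 = 0.086058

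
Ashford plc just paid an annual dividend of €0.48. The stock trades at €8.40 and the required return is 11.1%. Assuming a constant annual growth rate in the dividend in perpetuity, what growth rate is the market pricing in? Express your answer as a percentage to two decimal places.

P = D₀(1+g)/(r−g) ⇒ P(r−g) = D₀(1+g) ⇒ g(P+D₀) = P·r − D₀
g = (P·r − D₀)/(P + D₀) = (€8.40×0.111 − €0.48) / (€8.40 + €0.48) = 0.050946

5.09%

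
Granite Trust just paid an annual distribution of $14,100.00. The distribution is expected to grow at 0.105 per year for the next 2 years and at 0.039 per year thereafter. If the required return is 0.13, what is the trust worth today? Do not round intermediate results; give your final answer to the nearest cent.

D_1 = 15580.50000
D_2 = 17216.45250
Terminal value at year 2: TV = D_2×(1+g_2)/(r−g_2) = 17887.89415/0.091 = 196570.26536
P_0 = D_1/(1+r)^1 + D_2/(1+r)^2 + TV/(1+r)^2
    = 13788.05310 + 13483.00767 + 153943.35136 = 181214.41214

$181214.41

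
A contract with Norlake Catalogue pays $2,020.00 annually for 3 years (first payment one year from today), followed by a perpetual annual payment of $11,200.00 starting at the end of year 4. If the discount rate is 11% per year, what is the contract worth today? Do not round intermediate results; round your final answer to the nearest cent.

$79384.88

PV of 3-year annuity: $2,020.00 × [1 − (1+0.11)^−3] / 0.11 = 4936.30373
Perpetuity value at year 3: $11,200.00 / 0.11 = 101818.18182
PV of perpetuity: 101818.18182 / (1+0.11)^3 = 74448.57701
Total PV = 4936.30373 + 74448.57701 = 79384.88073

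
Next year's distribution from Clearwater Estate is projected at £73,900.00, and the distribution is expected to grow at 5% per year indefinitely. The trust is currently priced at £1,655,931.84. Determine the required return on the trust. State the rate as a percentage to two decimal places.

9.46%

P = D₁/(r − g) ⇒ r = D₁/P + g = £73,900.0000/£1,655,931.84 + 0.05 = 0.044627 + 0.05 = 0.094627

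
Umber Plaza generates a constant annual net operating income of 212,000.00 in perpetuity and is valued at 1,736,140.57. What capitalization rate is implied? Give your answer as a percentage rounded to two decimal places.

P = C/r ⇒ r = C/P = 212,000.00/1,736,140.57 = 0.122110

12.21%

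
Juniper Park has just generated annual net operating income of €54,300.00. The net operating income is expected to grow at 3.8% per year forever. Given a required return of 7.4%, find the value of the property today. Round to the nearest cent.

D₁ = D₀ × (1 + g) = €54,300.00 × 1.038 = €56,363.4000
Growing perpetuity: P = D₁ / (r − g) = €56,363.4000 / (0.074 − 0.038) = €1,565,650.00

€1565650.00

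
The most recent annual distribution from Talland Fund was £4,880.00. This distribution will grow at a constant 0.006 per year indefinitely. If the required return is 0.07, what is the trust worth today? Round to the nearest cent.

£76707.50

D₁ = D₀ × (1 + g) = £4,880.00 × 1.006 = £4,909.2800
Growing perpetuity: P = D₁ / (r − g) = £4,909.2800 / (0.07 − 0.006) = £76,707.50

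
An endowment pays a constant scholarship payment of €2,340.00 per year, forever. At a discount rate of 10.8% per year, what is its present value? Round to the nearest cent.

€21666.67

Level perpetuity: PV = C / r = €2,340.00 / 0.108 = €21,666.67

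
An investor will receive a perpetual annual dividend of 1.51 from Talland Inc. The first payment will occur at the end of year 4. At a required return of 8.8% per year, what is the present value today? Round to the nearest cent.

Value at end of year 3: C / r = 1.51 / 0.088 = 17.1591
Discount to today: PV = 17.1591 / (1 + 0.088)^3 = 17.1591 / 1.287913 = 13.32

13.32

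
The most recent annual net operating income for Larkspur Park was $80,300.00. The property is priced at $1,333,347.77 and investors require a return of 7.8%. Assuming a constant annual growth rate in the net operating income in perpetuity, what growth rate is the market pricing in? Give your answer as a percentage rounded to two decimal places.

P = D₀(1+g)/(r−g) ⇒ P(r−g) = D₀(1+g) ⇒ g(P+D₀) = P·r − D₀
g = (P·r − D₀)/(P + D₀) = ($1,333,347.77×0.078 − $80,300.00) / ($1,333,347.77 + $80,300.00) = 0.016766

1.68%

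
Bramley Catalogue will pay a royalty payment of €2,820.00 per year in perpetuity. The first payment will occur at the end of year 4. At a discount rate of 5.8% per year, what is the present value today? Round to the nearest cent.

€41054.82

Value at end of year 3: C / r = €2,820.00 / 0.058 = €48,620.6897
Discount to today: PV = €48,620.6897 / (1 + 0.058)^3 = €48,620.6897 / 1.184287 = €41,054.82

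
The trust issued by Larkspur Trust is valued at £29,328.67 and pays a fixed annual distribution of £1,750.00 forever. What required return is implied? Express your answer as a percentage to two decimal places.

P = C/r ⇒ r = C/P = £1,750.00/£29,328.67 = 0.059669

5.97%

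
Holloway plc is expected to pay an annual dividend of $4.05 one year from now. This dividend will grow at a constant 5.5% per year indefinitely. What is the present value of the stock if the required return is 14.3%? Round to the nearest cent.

$46.02

Growing perpetuity: P = D₁ / (r − g) = $4.0500 / (0.143 − 0.055) = $46.02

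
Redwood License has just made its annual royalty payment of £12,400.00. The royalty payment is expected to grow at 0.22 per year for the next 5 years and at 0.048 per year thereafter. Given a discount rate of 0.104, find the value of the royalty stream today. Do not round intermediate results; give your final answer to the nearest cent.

D_1 = 15128.00000
D_2 = 18456.16000
D_3 = 22516.51520
D_4 = 27470.14854
D_5 = 33513.58122
Terminal value at year 5: TV = D_5×(1+g_2)/(r−g_2) = 35122.23312/0.056 = 627182.73433
P_0 = D_1/(1+r)^1 + D_2/(1+r)^2 + D_3/(1+r)^3 + D_4/(1+r)^4 + D_5/(1+r)^5 + TV/(1+r)^5
    = 13702.89855 + 15142.69586 + 16733.77622 + 18492.03532 + 20435.03903 + 382427.15902 = 466933.60401

£466933.60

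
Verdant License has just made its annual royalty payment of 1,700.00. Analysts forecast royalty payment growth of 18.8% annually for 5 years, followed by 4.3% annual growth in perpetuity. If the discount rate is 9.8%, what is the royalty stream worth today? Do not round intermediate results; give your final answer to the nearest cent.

D_1 = 2019.60000
D_2 = 2399.28480
D_3 = 2850.35034
D_4 = 3386.21621
D_5 = 4022.82485
Terminal value at year 5: TV = D_5×(1+g_2)/(r−g_2) = 4195.80632/0.055 = 76287.38768
P_0 = D_1/(1+r)^1 + D_2/(1+r)^2 + D_3/(1+r)^3 + D_4/(1+r)^4 + D_5/(1+r)^5 + TV/(1+r)^5
    = 1839.34426 + 1990.11019 + 2153.23397 + 2329.72856 + 2520.68992 + 47801.44696 = 58634.55385

58634.55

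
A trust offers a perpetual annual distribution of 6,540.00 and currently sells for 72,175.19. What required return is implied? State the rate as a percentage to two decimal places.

P = C/r ⇒ r = C/P = 6,540.00/72,175.19 = 0.090613

9.06%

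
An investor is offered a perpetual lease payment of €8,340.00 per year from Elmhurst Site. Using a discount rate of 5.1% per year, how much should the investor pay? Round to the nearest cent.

Level perpetuity: PV = C / r = €8,340.00 / 0.051 = €163,529.41

€163529.41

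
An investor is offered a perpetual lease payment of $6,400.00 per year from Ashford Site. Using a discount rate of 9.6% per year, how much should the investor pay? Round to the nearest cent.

Level perpetuity: PV = C / r = $6,400.00 / 0.096 = $66,666.67

$66666.67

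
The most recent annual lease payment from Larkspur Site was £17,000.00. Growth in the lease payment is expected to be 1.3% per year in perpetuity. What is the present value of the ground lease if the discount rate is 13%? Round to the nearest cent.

£147188.03

D₁ = D₀ × (1 + g) = £17,000.00 × 1.013 = £17,221.0000
Growing perpetuity: P = D₁ / (r − g) = £17,221.0000 / (0.13 − 0.013) = £147,188.03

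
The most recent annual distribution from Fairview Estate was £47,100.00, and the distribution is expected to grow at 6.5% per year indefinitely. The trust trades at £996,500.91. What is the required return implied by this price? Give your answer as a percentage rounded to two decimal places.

D₁ = £47,100.00 × 1.065 = £50,161.5000
P = D₁/(r − g) ⇒ r = D₁/P + g = £50,161.5000/£996,500.91 + 0.065 = 0.050338 + 0.065 = 0.115338

11.53%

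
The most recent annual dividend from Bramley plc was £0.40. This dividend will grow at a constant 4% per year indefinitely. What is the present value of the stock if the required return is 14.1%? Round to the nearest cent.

£4.12

D₁ = D₀ × (1 + g) = £0.40 × 1.04 = £0.4160
Growing perpetuity: P = D₁ / (r − g) = £0.4160 / (0.141 − 0.04) = £4.12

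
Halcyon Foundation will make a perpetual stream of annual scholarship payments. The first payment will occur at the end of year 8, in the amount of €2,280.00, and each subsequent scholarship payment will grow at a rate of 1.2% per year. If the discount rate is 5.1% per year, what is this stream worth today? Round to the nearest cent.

Value at end of year 7: C₁ / (r − g) = €2,280.00 / (0.051 − 0.012) = €58,461.5385
Discount to today: PV = €58,461.5385 / (1 + 0.051)^7 = €58,461.5385 / 1.416508 = €41,271.59

€41271.59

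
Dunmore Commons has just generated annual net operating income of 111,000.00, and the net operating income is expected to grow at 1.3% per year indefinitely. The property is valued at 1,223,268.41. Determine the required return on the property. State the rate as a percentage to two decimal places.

D₁ = 111,000.00 × 1.013 = 112,443.0000
P = D₁/(r − g) ⇒ r = D₁/P + g = 112,443.0000/1,223,268.41 + 0.013 = 0.091920 + 0.013 = 0.104920

10.49%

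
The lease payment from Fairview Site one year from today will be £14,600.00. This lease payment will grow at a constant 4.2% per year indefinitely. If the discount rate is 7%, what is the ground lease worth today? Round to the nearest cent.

Growing perpetuity: P = D₁ / (r − g) = £14,600.0000 / (0.07 − 0.042) = £521,428.57

£521428.57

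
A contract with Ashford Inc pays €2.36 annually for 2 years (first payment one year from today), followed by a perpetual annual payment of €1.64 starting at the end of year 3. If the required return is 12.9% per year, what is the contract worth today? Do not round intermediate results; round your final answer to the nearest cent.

€13.92

PV of 2-year annuity: €2.36 × [1 − (1+0.129)^−2] / 0.129 = 3.94185
Perpetuity value at year 2: €1.64 / 0.129 = 12.71318
PV of perpetuity: 12.71318 / (1+0.129)^2 = 9.97393
Total PV = 3.94185 + 9.97393 = 13.91578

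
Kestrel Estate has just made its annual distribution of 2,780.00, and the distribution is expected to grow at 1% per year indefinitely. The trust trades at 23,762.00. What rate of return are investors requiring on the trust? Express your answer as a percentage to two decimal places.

D₁ = 2,780.00 × 1.01 = 2,807.8000
P = D₁/(r − g) ⇒ r = D₁/P + g = 2,807.8000/23,762.00 + 0.01 = 0.118163 + 0.01 = 0.128163

12.82%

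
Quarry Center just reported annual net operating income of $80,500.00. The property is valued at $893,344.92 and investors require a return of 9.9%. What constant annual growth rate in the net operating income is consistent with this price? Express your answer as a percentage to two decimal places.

0.82%

P = D₀(1+g)/(r−g) ⇒ P(r−g) = D₀(1+g) ⇒ g(P+D₀) = P·r − D₀
g = (P·r − D₀)/(P + D₀) = ($893,344.92×0.099 − $80,500.00) / ($893,344.92 + $80,500.00) = 0.008154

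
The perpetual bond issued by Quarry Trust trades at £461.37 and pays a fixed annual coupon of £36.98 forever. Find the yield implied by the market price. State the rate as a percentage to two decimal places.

P = C/r ⇒ r = C/P = £36.98/£461.37 = 0.080153

8.02%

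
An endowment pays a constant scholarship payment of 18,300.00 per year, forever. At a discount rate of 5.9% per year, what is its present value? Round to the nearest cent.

310169.49

Level perpetuity: PV = C / r = 18,300.00 / 0.059 = 310,169.49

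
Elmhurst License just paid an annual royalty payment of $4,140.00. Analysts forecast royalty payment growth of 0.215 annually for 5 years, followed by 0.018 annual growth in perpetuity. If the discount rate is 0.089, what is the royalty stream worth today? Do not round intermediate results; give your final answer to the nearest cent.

D_1 = 5030.10000
D_2 = 6111.57150
D_3 = 7425.55937
D_4 = 9022.05464
D_5 = 10961.79638
Terminal value at year 5: TV = D_5×(1+g_2)/(r−g_2) = 11159.10872/0.071 = 157170.54535
P_0 = D_1/(1+r)^1 + D_2/(1+r)^2 + D_3/(1+r)^3 + D_4/(1+r)^4 + D_5/(1+r)^5 + TV/(1+r)^5
    = 4619.00826 + 5153.43897 + 5749.70464 + 6414.95972 + 7157.18647 + 102619.94116 = 131714.23922

$131714.24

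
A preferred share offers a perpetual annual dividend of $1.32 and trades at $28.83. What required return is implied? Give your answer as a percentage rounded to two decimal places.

4.58%

P = C/r ⇒ r = C/P = $1.32/$28.83 = 0.045786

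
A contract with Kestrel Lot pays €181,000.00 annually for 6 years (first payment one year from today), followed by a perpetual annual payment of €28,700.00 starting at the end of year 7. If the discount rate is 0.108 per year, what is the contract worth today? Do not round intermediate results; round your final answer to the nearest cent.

PV of 6-year annuity: €181,000.00 × [1 − (1+0.108)^−6] / 0.108 = 770159.41993
Perpetuity value at year 6: €28,700.00 / 0.108 = 265740.74074
PV of perpetuity: 265740.74074 / (1+0.108)^6 = 143621.53990
Total PV = 770159.41993 + 143621.53990 = 913780.95983

€913780.96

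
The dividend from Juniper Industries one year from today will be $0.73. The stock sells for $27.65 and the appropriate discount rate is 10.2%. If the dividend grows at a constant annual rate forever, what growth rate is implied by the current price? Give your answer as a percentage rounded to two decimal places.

7.56%

P = D₁/(r−g) ⇒ g = r − D₁/P = 0.102 − $0.73/$27.65 = 0.075599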